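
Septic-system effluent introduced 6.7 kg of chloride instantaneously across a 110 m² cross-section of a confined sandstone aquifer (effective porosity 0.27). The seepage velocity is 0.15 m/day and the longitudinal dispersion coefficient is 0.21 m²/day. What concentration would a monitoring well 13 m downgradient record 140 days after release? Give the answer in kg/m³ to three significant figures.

0.00681 kg/m³

For an instantaneous plane source, C(x,t) = M/(n_e·A·√(4πDt)) · exp(−(x−vt)²/(4Dt)), with n_e·A the pore (flow) area.
Plume center vt = 0.15 × 140 = 21 m, so the well at 13 m is 8 m upgradient of the peak.
√(4πDt) = 19.22 m, giving peak height M/(n_e·A·√(4πDt)) = 6.7/(0.27 × 110 × 19.22) = 0.01174 kg/m³.
(x−vt)²/(4Dt) = (-8)²/(4 × 0.21 × 140) = 0.5442; exp(−0.5442) = 0.5803.
C = 0.01174 × 0.5803 = 0.00681 kg/m³.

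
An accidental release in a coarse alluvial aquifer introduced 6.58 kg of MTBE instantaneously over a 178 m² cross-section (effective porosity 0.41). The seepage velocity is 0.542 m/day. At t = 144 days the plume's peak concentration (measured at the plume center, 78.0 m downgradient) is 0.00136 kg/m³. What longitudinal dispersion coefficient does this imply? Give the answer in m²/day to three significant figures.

2.43 m²/day

At the plume center C_max = M/(n_e·A·√(4πDt)), so D = M²/(4πt·(n_e·A·C_max)²).
n_e·A·C_max = 0.41 × 178 × 0.00136 = 0.09925 kg/m.
D = 6.58²/(4π × 144 × 0.09925²) = 2.43 m²/day.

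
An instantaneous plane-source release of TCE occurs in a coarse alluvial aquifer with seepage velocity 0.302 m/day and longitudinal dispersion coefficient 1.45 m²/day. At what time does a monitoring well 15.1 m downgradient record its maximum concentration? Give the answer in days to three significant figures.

For the 1D instantaneous-source solution, setting ∂C/∂t = 0 at fixed x gives v²t² + 2Dt − x² = 0, so t = (√(D² + v²x²) − D)/v².
√(D² + v²x²) = √(1.45² + 0.302² × 15.1²) = 4.785; v² = 0.091204.
t = (4.785 − 1.45)/0.091204 = 36.6 days (vs. the pure-advection estimate x/v = 50.0 d).

36.6 days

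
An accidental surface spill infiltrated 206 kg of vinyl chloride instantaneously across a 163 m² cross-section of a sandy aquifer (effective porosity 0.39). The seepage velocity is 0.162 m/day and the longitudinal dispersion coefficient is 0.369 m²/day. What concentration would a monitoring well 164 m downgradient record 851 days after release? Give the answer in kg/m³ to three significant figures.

For an instantaneous plane source, C(x,t) = M/(n_e·A·√(4πDt)) · exp(−(x−vt)²/(4Dt)), with n_e·A the pore (flow) area.
Plume center vt = 0.162 × 851 = 137.862 m, so the well at 164 m is 26.138 m downgradient of the peak.
√(4πDt) = 62.82 m, giving peak height M/(n_e·A·√(4πDt)) = 206/(0.39 × 163 × 62.82) = 0.05158 kg/m³.
(x−vt)²/(4Dt) = (26.138)²/(4 × 0.369 × 851) = 0.5439; exp(−0.5439) = 0.5805.
C = 0.05158 × 0.5805 = 0.0299 kg/m³.

0.0299 kg/m³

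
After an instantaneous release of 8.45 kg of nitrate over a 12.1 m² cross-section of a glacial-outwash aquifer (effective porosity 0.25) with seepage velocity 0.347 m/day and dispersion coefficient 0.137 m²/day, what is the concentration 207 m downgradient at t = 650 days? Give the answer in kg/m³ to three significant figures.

0.0318 kg/m³

For an instantaneous plane source, C(x,t) = M/(n_e·A·√(4πDt)) · exp(−(x−vt)²/(4Dt)), with n_e·A the pore (flow) area.
Plume center vt = 0.347 × 650 = 225.55 m, so the well at 207 m is 18.55 m upgradient of the peak.
√(4πDt) = 33.45 m, giving peak height M/(n_e·A·√(4πDt)) = 8.45/(0.25 × 12.1 × 33.45) = 0.08351 kg/m³.
(x−vt)²/(4Dt) = (-18.55)²/(4 × 0.137 × 650) = 0.9660; exp(−0.9660) = 0.3806.
C = 0.08351 × 0.3806 = 0.0318 kg/m³.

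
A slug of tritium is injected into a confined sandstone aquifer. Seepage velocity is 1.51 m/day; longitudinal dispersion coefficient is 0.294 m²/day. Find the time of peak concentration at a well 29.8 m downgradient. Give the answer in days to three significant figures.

19.6 days

For the 1D instantaneous-source solution, setting ∂C/∂t = 0 at fixed x gives v²t² + 2Dt − x² = 0, so t = (√(D² + v²x²) − D)/v².
√(D² + v²x²) = √(0.294² + 1.51² × 29.8²) = 45.00; v² = 2.2801.
t = (45.00 − 0.294)/2.2801 = 19.6 days (vs. the pure-advection estimate x/v = 19.7 d).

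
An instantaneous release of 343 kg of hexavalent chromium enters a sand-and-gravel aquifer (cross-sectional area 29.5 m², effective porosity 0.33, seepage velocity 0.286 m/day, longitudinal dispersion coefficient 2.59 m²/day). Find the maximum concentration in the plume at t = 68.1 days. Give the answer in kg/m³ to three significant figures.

0.748 kg/m³

The peak of an instantaneous 1D plume sits at x = vt; there the Gaussian factor is 1 and C_max = M/(n_e·A·√(4πDt)), where n_e·A is the pore area the mass is dissolved in.
√(4πDt) = √(4π × 2.59 × 68.1) = 47.08 m, so C_max = 343/(0.33 × 29.5 × 47.08) = 0.748 kg/m³.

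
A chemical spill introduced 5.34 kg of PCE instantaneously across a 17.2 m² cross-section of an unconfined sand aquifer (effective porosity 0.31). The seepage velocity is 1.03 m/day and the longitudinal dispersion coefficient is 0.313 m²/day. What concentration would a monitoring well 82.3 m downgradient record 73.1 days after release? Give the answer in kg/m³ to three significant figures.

For an instantaneous plane source, C(x,t) = M/(n_e·A·√(4πDt)) · exp(−(x−vt)²/(4Dt)), with n_e·A the pore (flow) area.
Plume center vt = 1.03 × 73.1 = 75.293 m, so the well at 82.3 m is 7.007 m downgradient of the peak.
√(4πDt) = 16.96 m, giving peak height M/(n_e·A·√(4πDt)) = 5.34/(0.31 × 17.2 × 16.96) = 0.05905 kg/m³.
(x−vt)²/(4Dt) = (7.007)²/(4 × 0.313 × 73.1) = 0.5365; exp(−0.5365) = 0.5848.
C = 0.05905 × 0.5848 = 0.0345 kg/m³.

0.0345 kg/m³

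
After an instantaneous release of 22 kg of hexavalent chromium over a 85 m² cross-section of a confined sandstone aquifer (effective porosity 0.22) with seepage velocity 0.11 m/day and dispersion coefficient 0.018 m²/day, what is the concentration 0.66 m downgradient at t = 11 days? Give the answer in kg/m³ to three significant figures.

0.509 kg/m³

For an instantaneous plane source, C(x,t) = M/(n_e·A·√(4πDt)) · exp(−(x−vt)²/(4Dt)), with n_e·A the pore (flow) area.
Plume center vt = 0.11 × 11 = 1.21 m, so the well at 0.66 m is 0.55 m upgradient of the peak.
√(4πDt) = 1.577 m, giving peak height M/(n_e·A·√(4πDt)) = 22/(0.22 × 85 × 1.577) = 0.7460 kg/m³.
(x−vt)²/(4Dt) = (-0.55)²/(4 × 0.018 × 11) = 0.3819; exp(−0.3819) = 0.6826.
C = 0.7460 × 0.6826 = 0.509 kg/m³.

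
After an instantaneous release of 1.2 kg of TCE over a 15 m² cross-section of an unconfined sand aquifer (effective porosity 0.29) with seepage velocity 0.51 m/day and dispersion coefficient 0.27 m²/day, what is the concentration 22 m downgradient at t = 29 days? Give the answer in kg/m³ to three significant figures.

For an instantaneous plane source, C(x,t) = M/(n_e·A·√(4πDt)) · exp(−(x−vt)²/(4Dt)), with n_e·A the pore (flow) area.
Plume center vt = 0.51 × 29 = 14.79 m, so the well at 22 m is 7.21 m downgradient of the peak.
√(4πDt) = 9.919 m, giving peak height M/(n_e·A·√(4πDt)) = 1.2/(0.29 × 15 × 9.919) = 0.02781 kg/m³.
(x−vt)²/(4Dt) = (7.21)²/(4 × 0.27 × 29) = 1.660; exp(−1.660) = 0.1901.
C = 0.02781 × 0.1901 = 0.00529 kg/m³.

0.00529 kg/m³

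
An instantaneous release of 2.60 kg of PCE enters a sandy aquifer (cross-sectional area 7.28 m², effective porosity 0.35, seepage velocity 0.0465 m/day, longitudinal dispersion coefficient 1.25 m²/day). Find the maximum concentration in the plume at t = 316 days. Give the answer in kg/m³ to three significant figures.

0.0145 kg/m³

The peak of an instantaneous 1D plume sits at x = vt; there the Gaussian factor is 1 and C_max = M/(n_e·A·√(4πDt)), where n_e·A is the pore area the mass is dissolved in.
√(4πDt) = √(4π × 1.25 × 316) = 70.45 m, so C_max = 2.60/(0.35 × 7.28 × 70.45) = 0.0145 kg/m³.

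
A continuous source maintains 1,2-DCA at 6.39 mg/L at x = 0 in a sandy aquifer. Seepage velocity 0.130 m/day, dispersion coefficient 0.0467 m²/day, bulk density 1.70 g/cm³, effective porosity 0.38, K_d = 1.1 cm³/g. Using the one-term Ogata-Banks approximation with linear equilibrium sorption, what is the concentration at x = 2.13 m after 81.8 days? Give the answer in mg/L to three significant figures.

2.46 mg/L

Retardation factor R = 1 + ρ_b·K_d/n = 1 + 1.70 × 1.1/0.38 = 5.921.
Sorption retards both mechanisms: v_R = v/R = 0.02196 m/day, D_R = D/R = 0.007887 m²/day.
v_R·t = 0.02196 × 81.8 = 1.796328 m; 2√(D_R t) = 1.606 m; argument = (2.13 − 1.796328)/1.606 = 0.2078.
C = C₀ × ½·erfc(0.2078) = 6.39 × 0.3844 = 2.46 mg/L.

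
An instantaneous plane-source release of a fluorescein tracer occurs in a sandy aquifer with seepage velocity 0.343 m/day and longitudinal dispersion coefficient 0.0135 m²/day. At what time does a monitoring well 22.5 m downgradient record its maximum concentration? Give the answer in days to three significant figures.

65.5 days

For the 1D instantaneous-source solution, setting ∂C/∂t = 0 at fixed x gives v²t² + 2Dt − x² = 0, so t = (√(D² + v²x²) − D)/v².
√(D² + v²x²) = √(0.0135² + 0.343² × 22.5²) = 7.718; v² = 0.117649.
t = (7.718 − 0.0135)/0.117649 = 65.5 days (vs. the pure-advection estimate x/v = 65.6 d).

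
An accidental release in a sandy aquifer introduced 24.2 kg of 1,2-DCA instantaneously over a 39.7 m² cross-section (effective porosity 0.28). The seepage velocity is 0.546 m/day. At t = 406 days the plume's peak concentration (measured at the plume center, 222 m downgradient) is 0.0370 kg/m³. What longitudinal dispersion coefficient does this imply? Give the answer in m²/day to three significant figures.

0.679 m²/day

At the plume center C_max = M/(n_e·A·√(4πDt)), so D = M²/(4πt·(n_e·A·C_max)²).
n_e·A·C_max = 0.28 × 39.7 × 0.0370 = 0.4113 kg/m.
D = 24.2²/(4π × 406 × 0.4113²) = 0.679 m²/day.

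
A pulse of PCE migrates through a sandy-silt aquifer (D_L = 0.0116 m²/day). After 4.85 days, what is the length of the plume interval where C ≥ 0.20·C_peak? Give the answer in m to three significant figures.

1.20 m

The plume is Gaussian with σ = √(2Dt) = √(2 × 0.0116 × 4.85) = 0.3354 m.
C/C_peak = exp(−Δx²/(2σ²)) = 0.20 ⇒ Δx = σ·√(−2 ln 0.20) = 0.3354 × 1.794 = 0.6017 m.
Width = 2Δx = 1.20 m.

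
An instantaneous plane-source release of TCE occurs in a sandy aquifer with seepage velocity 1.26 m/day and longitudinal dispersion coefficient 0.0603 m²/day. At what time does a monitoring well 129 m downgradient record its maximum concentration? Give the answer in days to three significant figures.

102 days

For the 1D instantaneous-source solution, setting ∂C/∂t = 0 at fixed x gives v²t² + 2Dt − x² = 0, so t = (√(D² + v²x²) − D)/v².
√(D² + v²x²) = √(0.0603² + 1.26² × 129²) = 162.5; v² = 1.5876.
t = (162.5 − 0.0603)/1.5876 = 102 days (vs. the pure-advection estimate x/v = 102 d).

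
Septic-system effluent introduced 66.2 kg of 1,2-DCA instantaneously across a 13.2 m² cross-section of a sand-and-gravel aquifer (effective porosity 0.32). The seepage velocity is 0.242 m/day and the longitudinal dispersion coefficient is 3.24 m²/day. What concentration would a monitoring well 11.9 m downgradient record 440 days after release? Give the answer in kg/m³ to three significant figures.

For an instantaneous plane source, C(x,t) = M/(n_e·A·√(4πDt)) · exp(−(x−vt)²/(4Dt)), with n_e·A the pore (flow) area.
Plume center vt = 0.242 × 440 = 106.48 m, so the well at 11.9 m is 94.58 m upgradient of the peak.
√(4πDt) = 133.8 m, giving peak height M/(n_e·A·√(4πDt)) = 66.2/(0.32 × 13.2 × 133.8) = 0.1171 kg/m³.
(x−vt)²/(4Dt) = (-94.58)²/(4 × 3.24 × 440) = 1.569; exp(−1.569) = 0.2083.
C = 0.1171 × 0.2083 = 0.0244 kg/m³.

0.0244 kg/m³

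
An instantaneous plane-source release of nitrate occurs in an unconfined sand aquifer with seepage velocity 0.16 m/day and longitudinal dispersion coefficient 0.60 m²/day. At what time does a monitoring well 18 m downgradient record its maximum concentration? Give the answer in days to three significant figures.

For the 1D instantaneous-source solution, setting ∂C/∂t = 0 at fixed x gives v²t² + 2Dt − x² = 0, so t = (√(D² + v²x²) − D)/v².
√(D² + v²x²) = √(0.60² + 0.16² × 18²) = 2.942; v² = 0.0256.
t = (2.942 − 0.60)/0.0256 = 91.5 days (vs. the pure-advection estimate x/v = 112 d).

91.5 days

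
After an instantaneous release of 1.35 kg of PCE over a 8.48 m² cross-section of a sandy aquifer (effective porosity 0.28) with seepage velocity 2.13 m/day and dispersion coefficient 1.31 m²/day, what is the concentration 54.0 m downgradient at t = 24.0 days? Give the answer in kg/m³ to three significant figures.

0.0268 kg/m³

For an instantaneous plane source, C(x,t) = M/(n_e·A·√(4πDt)) · exp(−(x−vt)²/(4Dt)), with n_e·A the pore (flow) area.
Plume center vt = 2.13 × 24.0 = 51.12 m, so the well at 54.0 m is 2.88 m downgradient of the peak.
√(4πDt) = 19.88 m, giving peak height M/(n_e·A·√(4πDt)) = 1.35/(0.28 × 8.48 × 19.88) = 0.02860 kg/m³.
(x−vt)²/(4Dt) = (2.88)²/(4 × 1.31 × 24.0) = 0.06595; exp(−0.06595) = 0.9362.
C = 0.02860 × 0.9362 = 0.0268 kg/m³.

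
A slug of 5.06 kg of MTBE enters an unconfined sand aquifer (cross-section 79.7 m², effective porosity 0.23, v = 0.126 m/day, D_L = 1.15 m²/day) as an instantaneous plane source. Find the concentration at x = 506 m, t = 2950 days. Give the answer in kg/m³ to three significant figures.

0.000354 kg/m³

For an instantaneous plane source, C(x,t) = M/(n_e·A·√(4πDt)) · exp(−(x−vt)²/(4Dt)), with n_e·A the pore (flow) area.
Plume center vt = 0.126 × 2950 = 371.7 m, so the well at 506 m is 134.3 m downgradient of the peak.
√(4πDt) = 206.5 m, giving peak height M/(n_e·A·√(4πDt)) = 5.06/(0.23 × 79.7 × 206.5) = 0.001337 kg/m³.
(x−vt)²/(4Dt) = (134.3)²/(4 × 1.15 × 2950) = 1.329; exp(−1.329) = 0.2647.
C = 0.001337 × 0.2647 = 0.000354 kg/m³.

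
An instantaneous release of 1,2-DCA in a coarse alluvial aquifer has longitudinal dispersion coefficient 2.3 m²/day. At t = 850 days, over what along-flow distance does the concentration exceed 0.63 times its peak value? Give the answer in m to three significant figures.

120 m

The plume is Gaussian with σ = √(2Dt) = √(2 × 2.3 × 850) = 62.53 m.
C/C_peak = exp(−Δx²/(2σ²)) = 0.63 ⇒ Δx = σ·√(−2 ln 0.63) = 62.53 × 0.9613 = 60.11 m.
Width = 2Δx = 120 m.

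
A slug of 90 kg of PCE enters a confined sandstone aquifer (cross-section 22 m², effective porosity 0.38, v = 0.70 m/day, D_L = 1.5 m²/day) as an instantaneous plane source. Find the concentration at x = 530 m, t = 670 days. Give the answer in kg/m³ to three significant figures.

0.0380 kg/m³

For an instantaneous plane source, C(x,t) = M/(n_e·A·√(4πDt)) · exp(−(x−vt)²/(4Dt)), with n_e·A the pore (flow) area.
Plume center vt = 0.70 × 670 = 469 m, so the well at 530 m is 61 m downgradient of the peak.
√(4πDt) = 112.4 m, giving peak height M/(n_e·A·√(4πDt)) = 90/(0.38 × 22 × 112.4) = 0.09578 kg/m³.
(x−vt)²/(4Dt) = (61)²/(4 × 1.5 × 670) = 0.9256; exp(−0.9256) = 0.3963.
C = 0.09578 × 0.3963 = 0.0380 kg/m³.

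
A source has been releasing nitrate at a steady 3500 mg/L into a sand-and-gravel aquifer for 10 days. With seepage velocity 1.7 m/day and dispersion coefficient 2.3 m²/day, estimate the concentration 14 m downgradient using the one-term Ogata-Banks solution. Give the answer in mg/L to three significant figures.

2350 mg/L

For a continuous step input, C/C₀ ≈ ½·erfc((x−vt)/(2√(Dt))).
vt = 1.7 × 10 = 17 m and 2√(Dt) = 2√(2.3 × 10) = 9.592 m.
Argument (x−vt)/(2√(Dt)) = (14 − 17)/9.592 = -0.3128; ½·erfc(-0.3128) = 0.6709.
C = 3500 × 0.6709 = 2350 mg/L.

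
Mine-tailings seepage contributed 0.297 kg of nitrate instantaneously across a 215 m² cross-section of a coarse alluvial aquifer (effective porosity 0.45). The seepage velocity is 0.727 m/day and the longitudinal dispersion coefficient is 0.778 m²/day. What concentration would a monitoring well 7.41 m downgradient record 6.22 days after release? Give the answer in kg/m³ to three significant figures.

0.000256 kg/m³

For an instantaneous plane source, C(x,t) = M/(n_e·A·√(4πDt)) · exp(−(x−vt)²/(4Dt)), with n_e·A the pore (flow) area.
Plume center vt = 0.727 × 6.22 = 4.52194 m, so the well at 7.41 m is 2.88806 m downgradient of the peak.
√(4πDt) = 7.798 m, giving peak height M/(n_e·A·√(4πDt)) = 0.297/(0.45 × 215 × 7.798) = 0.0003937 kg/m³.
(x−vt)²/(4Dt) = (2.88806)²/(4 × 0.778 × 6.22) = 0.4309; exp(−0.4309) = 0.6499.
C = 0.0003937 × 0.6499 = 0.000256 kg/m³.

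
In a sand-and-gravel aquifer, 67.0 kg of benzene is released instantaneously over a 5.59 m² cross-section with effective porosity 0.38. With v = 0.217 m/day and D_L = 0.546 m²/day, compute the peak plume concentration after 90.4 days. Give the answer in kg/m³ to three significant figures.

1.27 kg/m³

The peak of an instantaneous 1D plume sits at x = vt; there the Gaussian factor is 1 and C_max = M/(n_e·A·√(4πDt)), where n_e·A is the pore area the mass is dissolved in.
√(4πDt) = √(4π × 0.546 × 90.4) = 24.90 m, so C_max = 67.0/(0.38 × 5.59 × 24.90) = 1.27 kg/m³.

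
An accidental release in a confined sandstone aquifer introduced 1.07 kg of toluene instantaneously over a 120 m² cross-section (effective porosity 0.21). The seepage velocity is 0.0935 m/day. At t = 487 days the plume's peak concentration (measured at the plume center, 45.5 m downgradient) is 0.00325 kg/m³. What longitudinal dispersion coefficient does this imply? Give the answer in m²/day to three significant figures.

0.0279 m²/day

At the plume center C_max = M/(n_e·A·√(4πDt)), so D = M²/(4πt·(n_e·A·C_max)²).
n_e·A·C_max = 0.21 × 120 × 0.00325 = 0.08190 kg/m.
D = 1.07²/(4π × 487 × 0.08190²) = 0.0279 m²/day.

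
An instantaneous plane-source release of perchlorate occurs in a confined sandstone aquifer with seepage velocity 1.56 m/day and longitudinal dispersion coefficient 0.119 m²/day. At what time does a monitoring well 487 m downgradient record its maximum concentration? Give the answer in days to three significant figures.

For the 1D instantaneous-source solution, setting ∂C/∂t = 0 at fixed x gives v²t² + 2Dt − x² = 0, so t = (√(D² + v²x²) − D)/v².
√(D² + v²x²) = √(0.119² + 1.56² × 487²) = 759.7; v² = 2.4336.
t = (759.7 − 0.119)/2.4336 = 312 days (vs. the pure-advection estimate x/v = 312 d).

312 days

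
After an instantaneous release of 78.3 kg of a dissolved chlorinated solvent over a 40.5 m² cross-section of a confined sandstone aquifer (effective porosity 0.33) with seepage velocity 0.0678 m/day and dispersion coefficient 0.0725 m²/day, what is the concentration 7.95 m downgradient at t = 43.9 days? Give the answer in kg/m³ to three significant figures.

0.133 kg/m³

For an instantaneous plane source, C(x,t) = M/(n_e·A·√(4πDt)) · exp(−(x−vt)²/(4Dt)), with n_e·A the pore (flow) area.
Plume center vt = 0.0678 × 43.9 = 2.97642 m, so the well at 7.95 m is 4.97358 m downgradient of the peak.
√(4πDt) = 6.324 m, giving peak height M/(n_e·A·√(4πDt)) = 78.3/(0.33 × 40.5 × 6.324) = 0.9264 kg/m³.
(x−vt)²/(4Dt) = (4.97358)²/(4 × 0.0725 × 43.9) = 1.943; exp(−1.943) = 0.1433.
C = 0.9264 × 0.1433 = 0.133 kg/m³.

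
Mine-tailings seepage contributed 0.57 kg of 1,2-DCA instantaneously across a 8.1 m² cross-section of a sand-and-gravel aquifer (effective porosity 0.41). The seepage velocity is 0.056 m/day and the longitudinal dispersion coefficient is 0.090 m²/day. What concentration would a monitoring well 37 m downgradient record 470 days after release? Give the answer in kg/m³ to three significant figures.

For an instantaneous plane source, C(x,t) = M/(n_e·A·√(4πDt)) · exp(−(x−vt)²/(4Dt)), with n_e·A the pore (flow) area.
Plume center vt = 0.056 × 470 = 26.32 m, so the well at 37 m is 10.68 m downgradient of the peak.
√(4πDt) = 23.06 m, giving peak height M/(n_e·A·√(4πDt)) = 0.57/(0.41 × 8.1 × 23.06) = 0.007443 kg/m³.
(x−vt)²/(4Dt) = (10.68)²/(4 × 0.090 × 470) = 0.6741; exp(−0.6741) = 0.5096.
C = 0.007443 × 0.5096 = 0.00379 kg/m³.

0.00379 kg/m³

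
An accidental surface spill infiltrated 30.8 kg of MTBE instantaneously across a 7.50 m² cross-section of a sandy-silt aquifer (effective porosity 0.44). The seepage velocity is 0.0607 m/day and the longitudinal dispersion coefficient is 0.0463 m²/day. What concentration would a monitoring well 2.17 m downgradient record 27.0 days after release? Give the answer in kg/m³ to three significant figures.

2.23 kg/m³

For an instantaneous plane source, C(x,t) = M/(n_e·A·√(4πDt)) · exp(−(x−vt)²/(4Dt)), with n_e·A the pore (flow) area.
Plume center vt = 0.0607 × 27.0 = 1.6389 m, so the well at 2.17 m is 0.5311 m downgradient of the peak.
√(4πDt) = 3.963 m, giving peak height M/(n_e·A·√(4πDt)) = 30.8/(0.44 × 7.50 × 3.963) = 2.355 kg/m³.
(x−vt)²/(4Dt) = (0.5311)²/(4 × 0.0463 × 27.0) = 0.05641; exp(−0.05641) = 0.9452.
C = 2.355 × 0.9452 = 2.23 kg/m³.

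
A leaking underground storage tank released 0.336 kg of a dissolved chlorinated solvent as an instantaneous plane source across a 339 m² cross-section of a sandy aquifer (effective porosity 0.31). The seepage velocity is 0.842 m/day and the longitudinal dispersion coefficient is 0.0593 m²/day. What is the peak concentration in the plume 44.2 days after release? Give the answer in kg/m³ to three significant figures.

The peak of an instantaneous 1D plume sits at x = vt; there the Gaussian factor is 1 and C_max = M/(n_e·A·√(4πDt)), where n_e·A is the pore area the mass is dissolved in.
√(4πDt) = √(4π × 0.0593 × 44.2) = 5.739 m, so C_max = 0.336/(0.31 × 339 × 5.739) = 0.000557 kg/m³.

0.000557 kg/m³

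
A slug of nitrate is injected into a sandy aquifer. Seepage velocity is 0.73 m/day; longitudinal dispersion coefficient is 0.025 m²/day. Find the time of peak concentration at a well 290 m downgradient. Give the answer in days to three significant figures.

397 days

For the 1D instantaneous-source solution, setting ∂C/∂t = 0 at fixed x gives v²t² + 2Dt − x² = 0, so t = (√(D² + v²x²) − D)/v².
√(D² + v²x²) = √(0.025² + 0.73² × 290²) = 211.7; v² = 0.5329.
t = (211.7 − 0.025)/0.5329 = 397 days (vs. the pure-advection estimate x/v = 397 d).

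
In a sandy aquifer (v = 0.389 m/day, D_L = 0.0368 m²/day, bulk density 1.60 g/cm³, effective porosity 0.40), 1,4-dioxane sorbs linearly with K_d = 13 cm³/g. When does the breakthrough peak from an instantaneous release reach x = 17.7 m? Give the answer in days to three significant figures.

2400 days

Retardation factor R = 1 + ρ_b·K_d/n = 1 + 1.60 × 13/0.40 = 53.00.
Sorption retards both mechanisms: v_R = v/R = 0.007340 m/day, D_R = D/R = 0.0006943 m²/day.
Peak time from v_R²t² + 2D_R t − x² = 0: t = (√(D_R² + v_R²x²) − D_R)/v_R².
√(D_R² + v_R²x²) = √(0.0006943² + 0.007340² × 17.7²) = 0.1299; v_R² = 5.388e-05.
t = (0.1299 − 0.0006943)/5.388e-05 = 2400 days.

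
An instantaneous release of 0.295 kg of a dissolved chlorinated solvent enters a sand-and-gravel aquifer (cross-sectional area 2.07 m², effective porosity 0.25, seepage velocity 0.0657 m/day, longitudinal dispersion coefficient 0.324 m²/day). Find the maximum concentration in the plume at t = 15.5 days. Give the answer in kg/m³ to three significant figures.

The peak of an instantaneous 1D plume sits at x = vt; there the Gaussian factor is 1 and C_max = M/(n_e·A·√(4πDt)), where n_e·A is the pore area the mass is dissolved in.
√(4πDt) = √(4π × 0.324 × 15.5) = 7.944 m, so C_max = 0.295/(0.25 × 2.07 × 7.944) = 0.0718 kg/m³.

0.0718 kg/m³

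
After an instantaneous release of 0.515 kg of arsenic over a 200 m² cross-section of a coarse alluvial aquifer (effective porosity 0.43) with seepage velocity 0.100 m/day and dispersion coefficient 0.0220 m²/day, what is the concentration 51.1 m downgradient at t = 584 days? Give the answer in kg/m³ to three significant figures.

For an instantaneous plane source, C(x,t) = M/(n_e·A·√(4πDt)) · exp(−(x−vt)²/(4Dt)), with n_e·A the pore (flow) area.
Plume center vt = 0.100 × 584 = 58.4 m, so the well at 51.1 m is 7.3 m upgradient of the peak.
√(4πDt) = 12.71 m, giving peak height M/(n_e·A·√(4πDt)) = 0.515/(0.43 × 200 × 12.71) = 0.0004712 kg/m³.
(x−vt)²/(4Dt) = (-7.3)²/(4 × 0.0220 × 584) = 1.037; exp(−1.037) = 0.3545.
C = 0.0004712 × 0.3545 = 0.000167 kg/m³.

0.000167 kg/m³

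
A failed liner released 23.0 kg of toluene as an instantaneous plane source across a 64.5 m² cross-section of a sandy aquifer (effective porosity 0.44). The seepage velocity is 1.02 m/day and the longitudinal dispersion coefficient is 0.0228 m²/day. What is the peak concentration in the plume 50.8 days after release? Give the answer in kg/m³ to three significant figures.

The peak of an instantaneous 1D plume sits at x = vt; there the Gaussian factor is 1 and C_max = M/(n_e·A·√(4πDt)), where n_e·A is the pore area the mass is dissolved in.
√(4πDt) = √(4π × 0.0228 × 50.8) = 3.815 m, so C_max = 23.0/(0.44 × 64.5 × 3.815) = 0.212 kg/m³.

0.212 kg/m³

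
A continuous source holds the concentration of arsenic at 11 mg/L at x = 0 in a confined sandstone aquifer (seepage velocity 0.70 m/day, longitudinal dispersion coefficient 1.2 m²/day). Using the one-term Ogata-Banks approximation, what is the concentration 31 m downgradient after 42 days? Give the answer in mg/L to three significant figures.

For a continuous step input, C/C₀ ≈ ½·erfc((x−vt)/(2√(Dt))).
vt = 0.70 × 42 = 29.4 m and 2√(Dt) = 2√(1.2 × 42) = 14.20 m.
Argument (x−vt)/(2√(Dt)) = (31 − 29.4)/14.20 = 0.1127; ½·erfc(0.1127) = 0.4367.
C = 11 × 0.4367 = 4.80 mg/L.

4.80 mg/L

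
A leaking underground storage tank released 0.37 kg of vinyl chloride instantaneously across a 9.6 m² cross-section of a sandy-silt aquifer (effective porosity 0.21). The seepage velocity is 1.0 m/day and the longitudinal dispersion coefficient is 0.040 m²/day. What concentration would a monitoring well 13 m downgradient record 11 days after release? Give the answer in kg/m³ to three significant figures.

0.00804 kg/m³

For an instantaneous plane source, C(x,t) = M/(n_e·A·√(4πDt)) · exp(−(x−vt)²/(4Dt)), with n_e·A the pore (flow) area.
Plume center vt = 1.0 × 11 = 11 m, so the well at 13 m is 2 m downgradient of the peak.
√(4πDt) = 2.351 m, giving peak height M/(n_e·A·√(4πDt)) = 0.37/(0.21 × 9.6 × 2.351) = 0.07807 kg/m³.
(x−vt)²/(4Dt) = (2)²/(4 × 0.040 × 11) = 2.273; exp(−2.273) = 0.1030.
C = 0.07807 × 0.1030 = 0.00804 kg/m³.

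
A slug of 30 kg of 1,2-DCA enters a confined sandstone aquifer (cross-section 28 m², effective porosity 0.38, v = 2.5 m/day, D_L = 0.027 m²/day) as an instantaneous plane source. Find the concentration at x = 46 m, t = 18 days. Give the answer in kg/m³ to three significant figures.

0.682 kg/m³

For an instantaneous plane source, C(x,t) = M/(n_e·A·√(4πDt)) · exp(−(x−vt)²/(4Dt)), with n_e·A the pore (flow) area.
Plume center vt = 2.5 × 18 = 45 m, so the well at 46 m is 1 m downgradient of the peak.
√(4πDt) = 2.471 m, giving peak height M/(n_e·A·√(4πDt)) = 30/(0.38 × 28 × 2.471) = 1.141 kg/m³.
(x−vt)²/(4Dt) = (1)²/(4 × 0.027 × 18) = 0.5144; exp(−0.5144) = 0.5979.
C = 1.141 × 0.5979 = 0.682 kg/m³.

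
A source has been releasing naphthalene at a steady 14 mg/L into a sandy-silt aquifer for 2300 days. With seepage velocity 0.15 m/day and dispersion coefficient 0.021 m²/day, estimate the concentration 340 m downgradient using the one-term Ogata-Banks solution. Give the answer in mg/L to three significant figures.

9.72 mg/L

For a continuous step input, C/C₀ ≈ ½·erfc((x−vt)/(2√(Dt))).
vt = 0.15 × 2300 = 345 m and 2√(Dt) = 2√(0.021 × 2300) = 13.90 m.
Argument (x−vt)/(2√(Dt)) = (340 − 345)/13.90 = -0.3597; ½·erfc(-0.3597) = 0.6945.
C = 14 × 0.6945 = 9.72 mg/L.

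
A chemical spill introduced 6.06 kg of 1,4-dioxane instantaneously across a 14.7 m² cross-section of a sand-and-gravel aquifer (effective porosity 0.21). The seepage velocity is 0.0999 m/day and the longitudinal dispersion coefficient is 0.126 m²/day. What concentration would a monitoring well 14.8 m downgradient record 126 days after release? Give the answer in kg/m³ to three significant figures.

0.129 kg/m³

For an instantaneous plane source, C(x,t) = M/(n_e·A·√(4πDt)) · exp(−(x−vt)²/(4Dt)), with n_e·A the pore (flow) area.
Plume center vt = 0.0999 × 126 = 12.5874 m, so the well at 14.8 m is 2.2126 m downgradient of the peak.
√(4πDt) = 14.12 m, giving peak height M/(n_e·A·√(4πDt)) = 6.06/(0.21 × 14.7 × 14.12) = 0.1390 kg/m³.
(x−vt)²/(4Dt) = (2.2126)²/(4 × 0.126 × 126) = 0.07709; exp(−0.07709) = 0.9258.
C = 0.1390 × 0.9258 = 0.129 kg/m³.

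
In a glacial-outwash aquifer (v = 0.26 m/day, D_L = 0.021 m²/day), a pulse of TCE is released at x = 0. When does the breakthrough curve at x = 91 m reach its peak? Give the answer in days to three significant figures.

For the 1D instantaneous-source solution, setting ∂C/∂t = 0 at fixed x gives v²t² + 2Dt − x² = 0, so t = (√(D² + v²x²) − D)/v².
√(D² + v²x²) = √(0.021² + 0.26² × 91²) = 23.66; v² = 0.0676.
t = (23.66 − 0.021)/0.0676 = 350 days (vs. the pure-advection estimate x/v = 350 d).

350 days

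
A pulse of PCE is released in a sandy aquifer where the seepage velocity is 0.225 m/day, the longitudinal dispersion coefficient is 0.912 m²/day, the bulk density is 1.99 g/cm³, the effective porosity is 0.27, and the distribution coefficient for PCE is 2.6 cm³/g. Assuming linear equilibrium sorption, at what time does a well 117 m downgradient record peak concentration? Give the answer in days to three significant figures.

Retardation factor R = 1 + ρ_b·K_d/n = 1 + 1.99 × 2.6/0.27 = 20.16.
Sorption retards both mechanisms: v_R = v/R = 0.01116 m/day, D_R = D/R = 0.04524 m²/day.
Peak time from v_R²t² + 2D_R t − x² = 0: t = (√(D_R² + v_R²x²) − D_R)/v_R².
√(D_R² + v_R²x²) = √(0.04524² + 0.01116² × 117²) = 1.307; v_R² = 0.0001245.
t = (1.307 − 0.04524)/0.0001245 = 10100 days.

10100 days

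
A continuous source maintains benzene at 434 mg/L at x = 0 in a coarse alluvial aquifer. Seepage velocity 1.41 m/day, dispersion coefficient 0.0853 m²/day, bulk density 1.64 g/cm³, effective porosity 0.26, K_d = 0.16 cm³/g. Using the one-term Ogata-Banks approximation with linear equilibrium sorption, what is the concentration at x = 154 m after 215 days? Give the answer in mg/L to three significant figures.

Retardation factor R = 1 + ρ_b·K_d/n = 1 + 1.64 × 0.16/0.26 = 2.009.
Sorption retards both mechanisms: v_R = v/R = 0.7018 m/day, D_R = D/R = 0.04246 m²/day.
v_R·t = 0.7018 × 215 = 150.887 m; 2√(D_R t) = 6.043 m; argument = (154 − 150.887)/6.043 = 0.5151.
C = C₀ × ½·erfc(0.5151) = 434 × 0.2332 = 101 mg/L.

101 mg/L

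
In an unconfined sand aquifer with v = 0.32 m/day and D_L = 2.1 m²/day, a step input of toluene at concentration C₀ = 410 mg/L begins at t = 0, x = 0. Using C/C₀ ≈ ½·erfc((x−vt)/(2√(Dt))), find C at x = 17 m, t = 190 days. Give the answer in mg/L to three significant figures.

385 mg/L

For a continuous step input, C/C₀ ≈ ½·erfc((x−vt)/(2√(Dt))).
vt = 0.32 × 190 = 60.8 m and 2√(Dt) = 2√(2.1 × 190) = 39.95 m.
Argument (x−vt)/(2√(Dt)) = (17 − 60.8)/39.95 = -1.096; ½·erfc(-1.096) = 0.9394.
C = 410 × 0.9394 = 385 mg/L.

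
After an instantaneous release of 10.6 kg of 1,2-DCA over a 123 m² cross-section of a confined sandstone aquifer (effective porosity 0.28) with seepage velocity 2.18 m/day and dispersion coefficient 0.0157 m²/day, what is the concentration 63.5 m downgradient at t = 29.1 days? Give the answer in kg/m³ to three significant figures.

For an instantaneous plane source, C(x,t) = M/(n_e·A·√(4πDt)) · exp(−(x−vt)²/(4Dt)), with n_e·A the pore (flow) area.
Plume center vt = 2.18 × 29.1 = 63.438 m, so the well at 63.5 m is 0.062 m downgradient of the peak.
√(4πDt) = 2.396 m, giving peak height M/(n_e·A·√(4πDt)) = 10.6/(0.28 × 123 × 2.396) = 0.1285 kg/m³.
(x−vt)²/(4Dt) = (0.062)²/(4 × 0.0157 × 29.1) = 0.002103; exp(−0.002103) = 0.9979.
C = 0.1285 × 0.9979 = 0.128 kg/m³.

0.128 kg/m³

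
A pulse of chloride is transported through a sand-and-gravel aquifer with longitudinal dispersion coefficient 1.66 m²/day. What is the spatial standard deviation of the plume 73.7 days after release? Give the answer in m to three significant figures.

15.6 m

Dispersive spreading gives a Gaussian with σ² = 2Dt; advection only shifts the center.
σ = √(2 × 1.66 × 73.7) = 15.6 m.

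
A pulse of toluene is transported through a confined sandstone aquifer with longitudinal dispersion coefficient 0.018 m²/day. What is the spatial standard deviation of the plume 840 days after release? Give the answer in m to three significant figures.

Dispersive spreading gives a Gaussian with σ² = 2Dt; advection only shifts the center.
σ = √(2 × 0.018 × 840) = 5.50 m.

5.50 m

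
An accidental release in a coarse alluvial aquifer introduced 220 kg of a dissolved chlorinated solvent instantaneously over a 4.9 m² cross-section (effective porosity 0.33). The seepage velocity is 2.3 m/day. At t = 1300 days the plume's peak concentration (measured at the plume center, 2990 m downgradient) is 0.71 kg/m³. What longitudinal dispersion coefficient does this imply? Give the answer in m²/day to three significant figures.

At the plume center C_max = M/(n_e·A·√(4πDt)), so D = M²/(4πt·(n_e·A·C_max)²).
n_e·A·C_max = 0.33 × 4.9 × 0.71 = 1.148 kg/m.
D = 220²/(4π × 1300 × 1.148²) = 2.25 m²/day.

2.25 m²/day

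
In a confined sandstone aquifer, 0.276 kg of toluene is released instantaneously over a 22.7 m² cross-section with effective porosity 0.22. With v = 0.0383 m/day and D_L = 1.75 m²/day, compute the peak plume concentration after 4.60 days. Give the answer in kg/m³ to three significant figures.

The peak of an instantaneous 1D plume sits at x = vt; there the Gaussian factor is 1 and C_max = M/(n_e·A·√(4πDt)), where n_e·A is the pore area the mass is dissolved in.
√(4πDt) = √(4π × 1.75 × 4.60) = 10.06 m, so C_max = 0.276/(0.22 × 22.7 × 10.06) = 0.00549 kg/m³.

0.00549 kg/m³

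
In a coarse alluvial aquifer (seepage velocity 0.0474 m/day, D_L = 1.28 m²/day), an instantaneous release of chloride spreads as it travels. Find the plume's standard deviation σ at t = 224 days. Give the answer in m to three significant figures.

23.9 m

Dispersive spreading gives a Gaussian with σ² = 2Dt; advection only shifts the center.
σ = √(2 × 1.28 × 224) = 23.9 m.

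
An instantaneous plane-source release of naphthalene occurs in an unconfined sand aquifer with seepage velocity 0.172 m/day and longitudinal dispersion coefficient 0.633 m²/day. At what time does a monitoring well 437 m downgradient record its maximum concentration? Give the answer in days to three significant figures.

For the 1D instantaneous-source solution, setting ∂C/∂t = 0 at fixed x gives v²t² + 2Dt − x² = 0, so t = (√(D² + v²x²) − D)/v².
√(D² + v²x²) = √(0.633² + 0.172² × 437²) = 75.17; v² = 0.029584.
t = (75.17 − 0.633)/0.029584 = 2520 days (vs. the pure-advection estimate x/v = 2540 d).

2520 days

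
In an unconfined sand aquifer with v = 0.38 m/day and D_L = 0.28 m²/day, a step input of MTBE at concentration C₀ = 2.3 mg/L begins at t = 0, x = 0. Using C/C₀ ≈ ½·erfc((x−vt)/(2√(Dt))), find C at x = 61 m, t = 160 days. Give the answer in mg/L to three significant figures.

For a continuous step input, C/C₀ ≈ ½·erfc((x−vt)/(2√(Dt))).
vt = 0.38 × 160 = 60.8 m and 2√(Dt) = 2√(0.28 × 160) = 13.39 m.
Argument (x−vt)/(2√(Dt)) = (61 − 60.8)/13.39 = 0.01494; ½·erfc(0.01494) = 0.4916.
C = 2.3 × 0.4916 = 1.13 mg/L.

1.13 mg/L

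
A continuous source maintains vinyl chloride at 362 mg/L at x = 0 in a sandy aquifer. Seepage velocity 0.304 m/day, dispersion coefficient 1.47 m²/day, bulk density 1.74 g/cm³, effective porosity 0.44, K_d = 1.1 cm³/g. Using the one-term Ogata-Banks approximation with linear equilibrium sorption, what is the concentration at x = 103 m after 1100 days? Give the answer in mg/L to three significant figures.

18.0 mg/L

Retardation factor R = 1 + ρ_b·K_d/n = 1 + 1.74 × 1.1/0.44 = 5.350.
Sorption retards both mechanisms: v_R = v/R = 0.05682 m/day, D_R = D/R = 0.2748 m²/day.
v_R·t = 0.05682 × 1100 = 62.502 m; 2√(D_R t) = 34.77 m; argument = (103 − 62.502)/34.77 = 1.165.
C = C₀ × ½·erfc(1.165) = 362 × 0.04972 = 18.0 mg/L.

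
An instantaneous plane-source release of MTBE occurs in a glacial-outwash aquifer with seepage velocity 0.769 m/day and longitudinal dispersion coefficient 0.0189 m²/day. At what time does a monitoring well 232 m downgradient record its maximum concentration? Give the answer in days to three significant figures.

For the 1D instantaneous-source solution, setting ∂C/∂t = 0 at fixed x gives v²t² + 2Dt − x² = 0, so t = (√(D² + v²x²) − D)/v².
√(D² + v²x²) = √(0.0189² + 0.769² × 232²) = 178.4; v² = 0.591361.
t = (178.4 − 0.0189)/0.591361 = 302 days (vs. the pure-advection estimate x/v = 302 d).

302 days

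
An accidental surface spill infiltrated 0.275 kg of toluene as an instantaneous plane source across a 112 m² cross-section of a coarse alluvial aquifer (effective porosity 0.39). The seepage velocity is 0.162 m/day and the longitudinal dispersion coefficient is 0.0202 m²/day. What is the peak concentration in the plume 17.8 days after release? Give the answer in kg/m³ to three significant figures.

0.00296 kg/m³

The peak of an instantaneous 1D plume sits at x = vt; there the Gaussian factor is 1 and C_max = M/(n_e·A·√(4πDt)), where n_e·A is the pore area the mass is dissolved in.
√(4πDt) = √(4π × 0.0202 × 17.8) = 2.126 m, so C_max = 0.275/(0.39 × 112 × 2.126) = 0.00296 kg/m³.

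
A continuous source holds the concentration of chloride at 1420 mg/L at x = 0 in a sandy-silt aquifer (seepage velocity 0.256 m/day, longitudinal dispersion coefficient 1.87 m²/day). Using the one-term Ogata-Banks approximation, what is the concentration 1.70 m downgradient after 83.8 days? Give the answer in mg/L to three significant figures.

For a continuous step input, C/C₀ ≈ ½·erfc((x−vt)/(2√(Dt))).
vt = 0.256 × 83.8 = 21.4528 m and 2√(Dt) = 2√(1.87 × 83.8) = 25.04 m.
Argument (x−vt)/(2√(Dt)) = (1.70 − 21.4528)/25.04 = -0.7888; ½·erfc(-0.7888) = 0.8677.
C = 1420 × 0.8677 = 1230 mg/L.

1230 mg/L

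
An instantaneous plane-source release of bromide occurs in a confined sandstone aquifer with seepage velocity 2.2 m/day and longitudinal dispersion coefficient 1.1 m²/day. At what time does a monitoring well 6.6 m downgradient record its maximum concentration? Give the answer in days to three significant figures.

2.78 days

For the 1D instantaneous-source solution, setting ∂C/∂t = 0 at fixed x gives v²t² + 2Dt − x² = 0, so t = (√(D² + v²x²) − D)/v².
√(D² + v²x²) = √(1.1² + 2.2² × 6.6²) = 14.56; v² = 4.84.
t = (14.56 − 1.1)/4.84 = 2.78 days (vs. the pure-advection estimate x/v = 3.00 d).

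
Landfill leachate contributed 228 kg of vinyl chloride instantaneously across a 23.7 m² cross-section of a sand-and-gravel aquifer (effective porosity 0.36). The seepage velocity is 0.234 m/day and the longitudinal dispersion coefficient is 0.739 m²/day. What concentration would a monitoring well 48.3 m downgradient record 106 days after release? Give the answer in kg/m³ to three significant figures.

For an instantaneous plane source, C(x,t) = M/(n_e·A·√(4πDt)) · exp(−(x−vt)²/(4Dt)), with n_e·A the pore (flow) area.
Plume center vt = 0.234 × 106 = 24.804 m, so the well at 48.3 m is 23.496 m downgradient of the peak.
√(4πDt) = 31.37 m, giving peak height M/(n_e·A·√(4πDt)) = 228/(0.36 × 23.7 × 31.37) = 0.8519 kg/m³.
(x−vt)²/(4Dt) = (23.496)²/(4 × 0.739 × 106) = 1.762; exp(−1.762) = 0.1717.
C = 0.8519 × 0.1717 = 0.146 kg/m³.

0.146 kg/m³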